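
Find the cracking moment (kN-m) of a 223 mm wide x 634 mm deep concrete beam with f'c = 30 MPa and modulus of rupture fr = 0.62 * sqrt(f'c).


fr = 0.62 * sqrt(30) = 0.62 * 5.4772 = 3.3959 MPa
I = 223 * 634^3 / 12 = 4735778599.33 mm^4
y_t = 317.0 mm
M_cr = fr * I / y_t = 3.3959 * 4735778599.33 / 317.0 N-mm
= 50.7323 kN-m

50.7323 kN-m


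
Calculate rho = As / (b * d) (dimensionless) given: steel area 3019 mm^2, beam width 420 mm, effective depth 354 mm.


rho = As / (b * d)
= 3019 / (420 * 354)
= 3019 / 148680
= 0.020305 (dimensionless)

0.020305 (dimensionless)


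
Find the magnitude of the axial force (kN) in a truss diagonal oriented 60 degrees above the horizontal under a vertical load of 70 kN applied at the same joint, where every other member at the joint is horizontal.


At the joint, only the diagonal has a vertical component, so vertical equilibrium gives:
F * sin(60) = 70
F = 70 / sin(60)
= 70 / 0.866025
= 80.83 kN

80.83 kN


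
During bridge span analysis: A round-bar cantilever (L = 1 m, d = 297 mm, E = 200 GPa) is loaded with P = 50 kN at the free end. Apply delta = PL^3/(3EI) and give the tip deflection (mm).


I = pi * d^4 / 64 = pi * 297^4 / 64 = 381940485.65 mm^4
L = 1000.0 mm, P = 50000.0 N, E = 200000.0 MPa
delta = P * L^3 / (3 * E * I)
= 50000.0 * 1000.0^3 / (3 * 200000.0 * 381940485.65)
= 0.2182 mm

0.2182 mm


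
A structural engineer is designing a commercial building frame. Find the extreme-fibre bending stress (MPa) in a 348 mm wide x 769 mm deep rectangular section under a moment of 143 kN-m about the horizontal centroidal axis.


I = b * h^3 / 12 = 348 * 769^3 / 12 = 13187941661.0 mm^4
y = h / 2 = 769 / 2 = 384.5 mm
M = 143 kN-m = 143000000.0 N-mm
sigma = M * y / I = 143000000.0 * 384.5 / 13187941661.0
= 4.17 MPa

4.17 MPa


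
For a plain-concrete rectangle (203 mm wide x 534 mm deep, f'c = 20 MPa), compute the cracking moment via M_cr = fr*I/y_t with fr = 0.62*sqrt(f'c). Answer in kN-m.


fr = 0.62 * sqrt(20) = 0.62 * 4.4721 = 2.7727 MPa
I = 203 * 534^3 / 12 = 2575956726.0 mm^4
y_t = 267.0 mm
M_cr = fr * I / y_t = 2.7727 * 2575956726.0 / 267.0 N-mm
= 26.7506 kN-m

26.7506 kN-m


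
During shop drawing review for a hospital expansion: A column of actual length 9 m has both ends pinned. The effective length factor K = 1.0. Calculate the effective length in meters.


L_eff = K * L
= 1.0 * 9
= 9.0 m

9.0 m


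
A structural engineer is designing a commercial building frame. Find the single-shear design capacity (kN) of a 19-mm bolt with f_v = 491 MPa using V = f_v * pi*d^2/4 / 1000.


A = pi * d^2 / 4 = pi * 19^2 / 4 = 283.5287 mm^2
V = f_v * A / 1000 = 491 * 283.5287 / 1000
= 139.2126 kN

139.2126 kN


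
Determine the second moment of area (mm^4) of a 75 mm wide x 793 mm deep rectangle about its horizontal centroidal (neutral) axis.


I = b * h^3 / 12
= 75 * 793^3 / 12
= 75 * 498677257 / 12
= 3116732856.25 mm^4

3116732856.25 mm^4


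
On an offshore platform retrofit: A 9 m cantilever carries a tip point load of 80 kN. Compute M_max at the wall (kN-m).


For a cantilever with a point load at the free end:
M_max = P * L = 80 * 9 = 720 kN-m

720 kN-m


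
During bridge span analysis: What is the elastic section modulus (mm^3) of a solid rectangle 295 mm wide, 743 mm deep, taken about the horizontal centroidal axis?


S = b * h^2 / 6
= 295 * 743^2 / 6
= 295 * 552049 / 6
= 27142409.17 mm^3

27142409.17 mm^3


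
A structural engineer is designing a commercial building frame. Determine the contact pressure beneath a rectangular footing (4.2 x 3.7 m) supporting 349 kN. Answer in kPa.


A = 4.2 * 3.7 = 15.54 m^2
q = P / A = 349 / 15.54
= 22.4582 kPa

22.4582 kPa


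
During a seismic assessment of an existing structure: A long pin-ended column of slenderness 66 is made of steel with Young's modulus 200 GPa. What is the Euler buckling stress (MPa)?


sigma_cr = pi^2 * E / lambda^2
= 9.8696 * 200000.0 / 66^2
= 9.8696 * 200000.0 / 4356
= 453.1499 MPa

453.1499 MPa


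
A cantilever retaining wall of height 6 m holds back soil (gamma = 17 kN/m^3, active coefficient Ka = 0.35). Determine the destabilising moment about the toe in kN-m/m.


Pa = 0.5 * Ka * gamma * H^2
= 0.5 * 0.35 * 17 * 6^2
= 107.1 kN/m
Arm = H / 3 = 6 / 3 = 2.0 m
Mo = Pa * arm = Pa * H / 3 = 107.1 * 6 / 3 = 214.2 kN-m/m

214.2 kN-m/m


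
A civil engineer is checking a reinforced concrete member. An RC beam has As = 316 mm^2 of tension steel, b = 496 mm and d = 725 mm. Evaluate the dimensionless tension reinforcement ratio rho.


rho = As / (b * d)
= 316 / (496 * 725)
= 316 / 359600
= 0.000879 (dimensionless)

0.000879 (dimensionless)


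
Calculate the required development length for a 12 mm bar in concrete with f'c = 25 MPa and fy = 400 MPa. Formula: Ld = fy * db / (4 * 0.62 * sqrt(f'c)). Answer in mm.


Ld = (fy * db) / (4 * 0.62 * sqrt(f'c))
= (400 * 12) / (4 * 0.62 * sqrt(25))
= 4800 / 12.4
= 387.1 mm

387.1 mm


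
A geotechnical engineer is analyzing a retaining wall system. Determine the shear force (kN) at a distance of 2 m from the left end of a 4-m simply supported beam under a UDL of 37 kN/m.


R_A = w * L / 2 = 37 * 4 / 2 = 74.0 kN
V(x) = R_A - w * x = 74.0 - 37 * 2
= 0.0 kN

0.0 kN


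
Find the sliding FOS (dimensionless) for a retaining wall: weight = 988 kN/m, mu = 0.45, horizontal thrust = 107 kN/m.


Resisting force = mu * W = 0.45 * 988 = 444.6 kN/m
FOS = Resisting / Driving = 444.6 / 107
= 4.1551 (dimensionless)

4.1551 (dimensionless)


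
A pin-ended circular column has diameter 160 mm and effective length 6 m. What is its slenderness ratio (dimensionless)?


Radius of gyration r = d / 4 = 160 / 4 = 40.0 mm
L_eff = 6000.0 mm
Slenderness ratio = L / r = 6000.0 / 40.0 = 150.0 (dimensionless)

150.0 (dimensionless)


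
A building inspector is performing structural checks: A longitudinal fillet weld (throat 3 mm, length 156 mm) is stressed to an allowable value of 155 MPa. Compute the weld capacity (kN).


Strength = throat * length * allowable stress
= 3 * 156 * 155 N
= 72540 N
= 72.54 kN

72.54 kN


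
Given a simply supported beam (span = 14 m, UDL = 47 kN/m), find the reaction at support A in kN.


Total load = w * L = 47 * 14 = 658 kN
By symmetry, each reaction R = total / 2 = 658 / 2 = 329.0 kN

329.0 kN


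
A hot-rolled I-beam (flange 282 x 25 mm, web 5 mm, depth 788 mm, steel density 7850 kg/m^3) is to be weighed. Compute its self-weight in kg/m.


A_flanges = 2 * 282 * 25 = 14100 mm^2
A_web = (788 - 2 * 25) * 5 = 3690 mm^2
A_total = 14100 + 3690 = 17790 mm^2 = 0.017790 m^2
Weight = rho * A = 7850 * 0.017790 = 139.6515 kg/m

139.6515 kg/m


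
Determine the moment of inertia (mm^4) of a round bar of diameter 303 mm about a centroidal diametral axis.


r = d / 2 = 303 / 2 = 151.5 mm
I = pi * r^4 / 4 = pi * 151.5^4 / 4
= 413752292.13 mm^4

413752292.13 mm^4


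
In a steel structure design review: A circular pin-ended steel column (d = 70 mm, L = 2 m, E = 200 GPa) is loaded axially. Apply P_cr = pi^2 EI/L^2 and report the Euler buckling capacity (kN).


I = pi * d^4 / 64 = 1178588.12 mm^4
L = 2000.0 mm
P_cr = pi^2 * E * I / L^2
= 9.8696 * 200000.0 * 1178588.12 / 2000.0^2
= 581609.92 N = 581.6099 kN

581.6099 kN


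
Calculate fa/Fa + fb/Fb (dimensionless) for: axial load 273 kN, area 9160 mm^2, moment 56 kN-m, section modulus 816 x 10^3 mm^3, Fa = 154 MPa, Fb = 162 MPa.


f_a = P / A = 273000.0 / 9160 = 29.8035 MPa
f_b = M / S = 56000000.0 / 816000.0 = 68.6275 MPa
Ratio = f_a / Fa + f_b / Fb
= 29.8035 / 154 + 68.6275 / 162
= 0.6172 (dimensionless)

0.6172 (dimensionless)


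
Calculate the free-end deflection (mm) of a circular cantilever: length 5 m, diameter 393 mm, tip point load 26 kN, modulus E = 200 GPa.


I = pi * d^4 / 64 = pi * 393^4 / 64 = 1170954716.44 mm^4
L = 5000.0 mm, P = 26000.0 N, E = 200000.0 MPa
delta = P * L^3 / (3 * E * I)
= 26000.0 * 5000.0^3 / (3 * 200000.0 * 1170954716.44)
= 4.6259 mm

4.6259 mm


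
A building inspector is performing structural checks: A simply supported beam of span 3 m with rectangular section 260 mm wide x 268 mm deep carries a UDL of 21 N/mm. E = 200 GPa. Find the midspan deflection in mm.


I = 260 * 268^3 / 12 = 417058026.67 mm^4
L = 3000.0 mm, w = 21 N/mm, E = 200000.0 MPa
delta = 5 * w * L^4 / (384 * E * I)
= 5 * 21 * 3000.0^4 / (384 * 200000.0 * 417058026.67)
= 0.2655 mm

0.2655 mm


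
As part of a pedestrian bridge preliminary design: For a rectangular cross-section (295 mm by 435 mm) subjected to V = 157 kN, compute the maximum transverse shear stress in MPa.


A = b * h = 295 * 435 = 128325 mm^2
V = 157 kN = 157000.0 N
tau_max = 1.5 * V / A = 1.5 * 157000.0 / 128325
= 1.8352 MPa

1.8352 MPa


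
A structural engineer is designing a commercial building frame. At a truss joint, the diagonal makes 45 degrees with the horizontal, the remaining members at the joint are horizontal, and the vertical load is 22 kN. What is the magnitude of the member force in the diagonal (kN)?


At the joint, only the diagonal has a vertical component, so vertical equilibrium gives:
F * sin(45) = 22
F = 22 / sin(45)
= 22 / 0.707107
= 31.11 kN

31.11 kN


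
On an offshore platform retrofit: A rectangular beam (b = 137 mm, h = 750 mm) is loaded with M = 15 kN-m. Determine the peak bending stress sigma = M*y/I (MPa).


I = b * h^3 / 12 = 137 * 750^3 / 12 = 4816406250.0 mm^4
y = h / 2 = 750 / 2 = 375.0 mm
M = 15 kN-m = 15000000.0 N-mm
sigma = M * y / I = 15000000.0 * 375.0 / 4816406250.0
= 1.17 MPa

1.17 MPa


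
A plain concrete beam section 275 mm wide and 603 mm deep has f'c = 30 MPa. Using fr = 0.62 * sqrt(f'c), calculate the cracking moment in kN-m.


fr = 0.62 * sqrt(30) = 0.62 * 5.4772 = 3.3959 MPa
I = 275 * 603^3 / 12 = 5024621868.75 mm^4
y_t = 301.5 mm
M_cr = fr * I / y_t = 3.3959 * 5024621868.75 / 301.5 N-mm
= 56.5937 kN-m

56.5937 kN-m


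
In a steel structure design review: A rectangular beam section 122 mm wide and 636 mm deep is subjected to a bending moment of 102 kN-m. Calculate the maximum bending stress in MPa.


I = b * h^3 / 12 = 122 * 636^3 / 12 = 2615471136.0 mm^4
y = h / 2 = 636 / 2 = 318.0 mm
M = 102 kN-m = 102000000.0 N-mm
sigma = M * y / I = 102000000.0 * 318.0 / 2615471136.0
= 12.4 MPa

12.4 MPa


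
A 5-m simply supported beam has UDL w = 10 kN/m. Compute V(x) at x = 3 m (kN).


R_A = w * L / 2 = 10 * 5 / 2 = 25.0 kN
V(x) = R_A - w * x = 25.0 - 10 * 3
= -5.0 kN

-5.0 kN


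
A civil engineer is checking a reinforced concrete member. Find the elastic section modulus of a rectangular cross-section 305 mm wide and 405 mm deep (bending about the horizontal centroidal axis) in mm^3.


S = b * h^2 / 6
= 305 * 405^2 / 6
= 305 * 164025 / 6
= 8337937.5 mm^3

8337937.5 mm^3


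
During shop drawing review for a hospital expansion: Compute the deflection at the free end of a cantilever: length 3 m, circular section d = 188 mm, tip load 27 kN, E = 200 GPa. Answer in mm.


I = pi * d^4 / 64 = pi * 188^4 / 64 = 61319879.93 mm^4
L = 3000.0 mm, P = 27000.0 N, E = 200000.0 MPa
delta = P * L^3 / (3 * E * I)
= 27000.0 * 3000.0^3 / (3 * 200000.0 * 61319879.93)
= 19.8141 mm

19.8141 mm


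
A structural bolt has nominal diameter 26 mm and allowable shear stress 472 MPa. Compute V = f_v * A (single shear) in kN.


A = pi * d^2 / 4 = pi * 26^2 / 4 = 530.9292 mm^2
V = f_v * A / 1000 = 472 * 530.9292 / 1000
= 250.5986 kN

250.5986 kN


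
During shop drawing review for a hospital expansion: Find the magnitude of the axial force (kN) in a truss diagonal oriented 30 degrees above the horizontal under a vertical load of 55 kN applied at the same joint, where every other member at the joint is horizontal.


At the joint, only the diagonal has a vertical component, so vertical equilibrium gives:
F * sin(30) = 55
F = 55 / sin(30)
= 55 / 0.5
= 110.0 kN

110.0 kN


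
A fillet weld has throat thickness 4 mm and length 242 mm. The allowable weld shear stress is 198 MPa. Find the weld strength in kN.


Strength = throat * length * allowable stress
= 4 * 242 * 198 N
= 191664 N
= 191.66 kN

191.66 kN


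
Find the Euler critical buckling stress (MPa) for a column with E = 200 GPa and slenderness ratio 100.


sigma_cr = pi^2 * E / lambda^2
= 9.8696 * 200000.0 / 100^2
= 9.8696 * 200000.0 / 10000
= 197.3921 MPa

197.3921 MPa


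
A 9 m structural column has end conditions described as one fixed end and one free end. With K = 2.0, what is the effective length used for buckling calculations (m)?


L_eff = K * L
= 2.0 * 9
= 18.0 m

18.0 m


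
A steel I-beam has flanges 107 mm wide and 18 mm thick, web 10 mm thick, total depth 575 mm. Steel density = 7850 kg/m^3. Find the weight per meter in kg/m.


A_flanges = 2 * 107 * 18 = 3852 mm^2
A_web = (575 - 2 * 18) * 10 = 5390 mm^2
A_total = 3852 + 5390 = 9242 mm^2 = 0.009242 m^2
Weight = rho * A = 7850 * 0.009242 = 72.5497 kg/m

72.5497 kg/m


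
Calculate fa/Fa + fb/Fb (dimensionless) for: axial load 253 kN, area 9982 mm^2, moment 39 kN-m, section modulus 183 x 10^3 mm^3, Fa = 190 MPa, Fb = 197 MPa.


f_a = P / A = 253000.0 / 9982 = 25.3456 MPa
f_b = M / S = 39000000.0 / 183000.0 = 213.1148 MPa
Ratio = f_a / Fa + f_b / Fb
= 25.3456 / 190 + 213.1148 / 197
= 1.2152 (dimensionless)

1.2152 (dimensionless)


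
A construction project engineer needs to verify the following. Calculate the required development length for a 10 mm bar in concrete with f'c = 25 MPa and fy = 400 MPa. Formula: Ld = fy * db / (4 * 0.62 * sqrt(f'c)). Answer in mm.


Ld = (fy * db) / (4 * 0.62 * sqrt(f'c))
= (400 * 10) / (4 * 0.62 * sqrt(25))
= 4000 / 12.4
= 322.58 mm

322.58 mm


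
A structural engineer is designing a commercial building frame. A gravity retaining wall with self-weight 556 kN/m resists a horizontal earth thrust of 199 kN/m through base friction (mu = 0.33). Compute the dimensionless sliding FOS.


Resisting force = mu * W = 0.33 * 556 = 183.48 kN/m
FOS = Resisting / Driving = 183.48 / 199
= 0.922 (dimensionless)

0.922 (dimensionless)


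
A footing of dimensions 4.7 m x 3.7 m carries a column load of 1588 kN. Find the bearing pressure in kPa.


A = 4.7 * 3.7 = 17.39 m^2
q = P / A = 1588 / 17.39
= 91.3168 kPa

91.3168 kPa


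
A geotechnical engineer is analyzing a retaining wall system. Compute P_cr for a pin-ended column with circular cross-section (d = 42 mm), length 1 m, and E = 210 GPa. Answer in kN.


I = pi * d^4 / 64 = 152745.02 mm^4
L = 1000.0 mm
P_cr = pi^2 * E * I / L^2
= 9.8696 * 210000.0 * 152745.02 / 1000.0^2
= 316581.91 N = 316.5819 kN

316.5819 kN


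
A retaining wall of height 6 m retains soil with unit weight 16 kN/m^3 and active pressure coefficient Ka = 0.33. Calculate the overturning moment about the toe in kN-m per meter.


Pa = 0.5 * Ka * gamma * H^2
= 0.5 * 0.33 * 16 * 6^2
= 95.04 kN/m
Arm = H / 3 = 6 / 3 = 2.0 m
Mo = Pa * arm = Pa * H / 3 = 95.04 * 6 / 3 = 190.08 kN-m/m

190.08 kN-m/m


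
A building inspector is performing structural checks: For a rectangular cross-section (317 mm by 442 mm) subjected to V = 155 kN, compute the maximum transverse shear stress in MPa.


A = b * h = 317 * 442 = 140114 mm^2
V = 155 kN = 155000.0 N
tau_max = 1.5 * V / A = 1.5 * 155000.0 / 140114
= 1.6594 MPa

1.6594 MPa


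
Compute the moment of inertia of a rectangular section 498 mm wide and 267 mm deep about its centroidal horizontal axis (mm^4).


I = b * h^3 / 12
= 498 * 267^3 / 12
= 498 * 19034163 / 12
= 789917764.5 mm^4

789917764.5 mm^4


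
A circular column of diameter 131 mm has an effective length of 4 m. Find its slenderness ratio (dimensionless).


Radius of gyration r = d / 4 = 131 / 4 = 32.75 mm
L_eff = 4000.0 mm
Slenderness ratio = L / r = 4000.0 / 32.75 = 122.14 (dimensionless)

122.14 (dimensionless)


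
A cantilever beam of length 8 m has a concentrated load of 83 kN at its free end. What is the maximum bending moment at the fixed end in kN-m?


For a cantilever with a point load at the free end:
M_max = P * L = 83 * 8 = 664 kN-m

664 kN-m


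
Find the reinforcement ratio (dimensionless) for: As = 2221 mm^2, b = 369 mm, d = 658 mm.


rho = As / (b * d)
= 2221 / (369 * 658)
= 2221 / 242802
= 0.009147 (dimensionless)

0.009147 (dimensionless)


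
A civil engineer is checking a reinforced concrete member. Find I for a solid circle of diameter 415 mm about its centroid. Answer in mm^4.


r = d / 2 = 415 / 2 = 207.5 mm
I = pi * r^4 / 4 = pi * 207.5^4 / 4
= 1456003052.79 mm^4

1456003052.79 mm^4


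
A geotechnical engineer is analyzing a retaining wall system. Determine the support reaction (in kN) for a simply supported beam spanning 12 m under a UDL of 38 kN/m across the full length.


Total load = w * L = 38 * 12 = 456 kN
By symmetry, each reaction R = total / 2 = 456 / 2 = 228.0 kN

228.0 kN


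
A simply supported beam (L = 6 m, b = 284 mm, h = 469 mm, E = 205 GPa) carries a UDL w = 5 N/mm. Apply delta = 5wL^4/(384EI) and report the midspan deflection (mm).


I = 284 * 469^3 / 12 = 2441493779.67 mm^4
L = 6000.0 mm, w = 5 N/mm, E = 205000.0 MPa
delta = 5 * w * L^4 / (384 * E * I)
= 5 * 5 * 6000.0^4 / (384 * 205000.0 * 2441493779.67)
= 0.1686 mm

0.1686 mm


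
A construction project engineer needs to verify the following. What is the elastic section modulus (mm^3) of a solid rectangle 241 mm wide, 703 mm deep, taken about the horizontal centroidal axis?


S = b * h^2 / 6
= 241 * 703^2 / 6
= 241 * 494209 / 6
= 19850728.17 mm^3

19850728.17 mm^3


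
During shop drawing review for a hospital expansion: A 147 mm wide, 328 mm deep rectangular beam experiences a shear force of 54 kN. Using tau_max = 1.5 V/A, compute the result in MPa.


A = b * h = 147 * 328 = 48216 mm^2
V = 54 kN = 54000.0 N
tau_max = 1.5 * V / A = 1.5 * 54000.0 / 48216
= 1.6799 MPa

1.6799 MPa


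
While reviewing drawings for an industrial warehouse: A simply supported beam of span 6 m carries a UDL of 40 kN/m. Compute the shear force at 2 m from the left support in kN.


R_A = w * L / 2 = 40 * 6 / 2 = 120.0 kN
V(x) = R_A - w * x = 120.0 - 40 * 2
= 40.0 kN

40.0 kN


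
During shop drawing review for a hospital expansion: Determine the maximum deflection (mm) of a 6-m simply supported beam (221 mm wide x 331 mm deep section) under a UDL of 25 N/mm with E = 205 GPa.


I = 221 * 331^3 / 12 = 667874725.92 mm^4
L = 6000.0 mm, w = 25 N/mm, E = 205000.0 MPa
delta = 5 * w * L^4 / (384 * E * I)
= 5 * 25 * 6000.0^4 / (384 * 205000.0 * 667874725.92)
= 3.0813 mm

3.0813 mm


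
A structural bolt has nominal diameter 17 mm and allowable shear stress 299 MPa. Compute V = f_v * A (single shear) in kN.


A = pi * d^2 / 4 = pi * 17^2 / 4 = 226.9801 mm^2
V = f_v * A / 1000 = 299 * 226.9801 / 1000
= 67.867 kN

67.867 kN


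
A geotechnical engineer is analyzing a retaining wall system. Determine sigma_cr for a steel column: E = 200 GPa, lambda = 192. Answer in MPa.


sigma_cr = pi^2 * E / lambda^2
= 9.8696 * 200000.0 / 192^2
= 9.8696 * 200000.0 / 36864
= 53.546 MPa

53.546 MPa


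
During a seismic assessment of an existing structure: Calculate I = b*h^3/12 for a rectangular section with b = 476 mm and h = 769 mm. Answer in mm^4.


I = b * h^3 / 12
= 476 * 769^3 / 12
= 476 * 454756609 / 12
= 18038678823.67 mm^4

18038678823.67 mm^4


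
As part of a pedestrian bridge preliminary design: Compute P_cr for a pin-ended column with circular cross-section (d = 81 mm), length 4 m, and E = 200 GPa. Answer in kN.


I = pi * d^4 / 64 = 2113050.98 mm^4
L = 4000.0 mm
P_cr = pi^2 * E * I / L^2
= 9.8696 * 200000.0 * 2113050.98 / 4000.0^2
= 260687.22 N = 260.6872 kN

260.6872 kN


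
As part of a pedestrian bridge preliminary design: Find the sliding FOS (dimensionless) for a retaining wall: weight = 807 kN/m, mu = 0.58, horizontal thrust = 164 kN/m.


Resisting force = mu * W = 0.58 * 807 = 468.06 kN/m
FOS = Resisting / Driving = 468.06 / 164
= 2.854 (dimensionless)

2.854 (dimensionless)


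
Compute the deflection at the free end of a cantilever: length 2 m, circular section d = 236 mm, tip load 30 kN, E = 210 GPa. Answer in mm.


I = pi * d^4 / 64 = pi * 236^4 / 64 = 152271249.19 mm^4
L = 2000.0 mm, P = 30000.0 N, E = 210000.0 MPa
delta = P * L^3 / (3 * E * I)
= 30000.0 * 2000.0^3 / (3 * 210000.0 * 152271249.19)
= 2.5018 mm

2.5018 mm


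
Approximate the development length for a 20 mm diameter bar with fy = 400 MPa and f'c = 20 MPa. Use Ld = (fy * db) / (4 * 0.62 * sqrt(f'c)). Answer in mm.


Ld = (fy * db) / (4 * 0.62 * sqrt(f'c))
= (400 * 20) / (4 * 0.62 * sqrt(20))
= 8000 / 11.0909
= 721.31 mm

721.31 mm


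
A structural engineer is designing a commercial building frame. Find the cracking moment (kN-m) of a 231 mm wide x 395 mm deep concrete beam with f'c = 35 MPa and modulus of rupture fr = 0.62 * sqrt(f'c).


fr = 0.62 * sqrt(35) = 0.62 * 5.9161 = 3.668 MPa
I = 231 * 395^3 / 12 = 1186375093.75 mm^4
y_t = 197.5 mm
M_cr = fr * I / y_t = 3.668 * 1186375093.75 / 197.5 N-mm
= 22.0334 kN-m

22.0334 kN-m


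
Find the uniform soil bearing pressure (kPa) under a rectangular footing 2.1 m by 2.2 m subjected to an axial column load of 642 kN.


A = 2.1 * 2.2 = 4.62 m^2
q = P / A = 642 / 4.62
= 138.961 kPa

138.961 kPa


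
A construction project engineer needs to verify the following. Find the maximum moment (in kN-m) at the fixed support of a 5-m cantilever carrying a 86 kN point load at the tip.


For a cantilever with a point load at the free end:
M_max = P * L = 86 * 5 = 430 kN-m

430 kN-m


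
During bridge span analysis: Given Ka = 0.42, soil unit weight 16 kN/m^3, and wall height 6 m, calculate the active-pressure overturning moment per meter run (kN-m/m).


Pa = 0.5 * Ka * gamma * H^2
= 0.5 * 0.42 * 16 * 6^2
= 120.96 kN/m
Arm = H / 3 = 6 / 3 = 2.0 m
Mo = Pa * arm = Pa * H / 3 = 120.96 * 6 / 3 = 241.92 kN-m/m

241.92 kN-m/m


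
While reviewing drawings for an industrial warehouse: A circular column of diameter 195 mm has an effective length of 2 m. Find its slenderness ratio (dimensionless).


Radius of gyration r = d / 4 = 195 / 4 = 48.75 mm
L_eff = 2000.0 mm
Slenderness ratio = L / r = 2000.0 / 48.75 = 41.03 (dimensionless)

41.03 (dimensionless)


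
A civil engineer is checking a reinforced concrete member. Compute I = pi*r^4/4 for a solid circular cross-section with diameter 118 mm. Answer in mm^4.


r = d / 2 = 118 / 2 = 59.0 mm
I = pi * r^4 / 4 = pi * 59.0^4 / 4
= 9516953.07 mm^4

9516953.07 mm^4


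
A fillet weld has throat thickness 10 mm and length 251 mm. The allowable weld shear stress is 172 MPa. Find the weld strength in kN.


Strength = throat * length * allowable stress
= 10 * 251 * 172 N
= 431720 N
= 431.72 kN

431.72 kN


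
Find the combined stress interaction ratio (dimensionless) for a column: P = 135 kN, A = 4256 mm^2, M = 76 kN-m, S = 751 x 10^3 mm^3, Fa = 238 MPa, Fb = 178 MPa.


f_a = P / A = 135000.0 / 4256 = 31.7199 MPa
f_b = M / S = 76000000.0 / 751000.0 = 101.1984 MPa
Ratio = f_a / Fa + f_b / Fb
= 31.7199 / 238 + 101.1984 / 178
= 0.7018 (dimensionless)

0.7018 (dimensionless)


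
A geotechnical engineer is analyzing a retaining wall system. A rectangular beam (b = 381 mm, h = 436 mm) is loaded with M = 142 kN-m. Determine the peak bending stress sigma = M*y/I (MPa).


I = b * h^3 / 12 = 381 * 436^3 / 12 = 2631498928.0 mm^4
y = h / 2 = 436 / 2 = 218.0 mm
M = 142 kN-m = 142000000.0 N-mm
sigma = M * y / I = 142000000.0 * 218.0 / 2631498928.0
= 11.76 MPa

11.76 MPa


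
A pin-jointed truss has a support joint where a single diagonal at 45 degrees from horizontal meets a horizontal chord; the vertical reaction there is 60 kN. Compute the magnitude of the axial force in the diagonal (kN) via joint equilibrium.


At the joint, only the diagonal has a vertical component, so vertical equilibrium gives:
F * sin(45) = 60
F = 60 / sin(45)
= 60 / 0.707107
= 84.85 kN

84.85 kN


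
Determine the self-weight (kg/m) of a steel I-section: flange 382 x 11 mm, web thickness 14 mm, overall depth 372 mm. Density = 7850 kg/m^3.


A_flanges = 2 * 382 * 11 = 8404 mm^2
A_web = (372 - 2 * 11) * 14 = 4900 mm^2
A_total = 8404 + 4900 = 13304 mm^2 = 0.013304 m^2
Weight = rho * A = 7850 * 0.013304 = 104.4364 kg/m

104.4364 kg/m


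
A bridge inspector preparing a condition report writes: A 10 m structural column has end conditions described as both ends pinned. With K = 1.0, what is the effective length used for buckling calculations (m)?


L_eff = K * L
= 1.0 * 10
= 10.0 m

10.0 m


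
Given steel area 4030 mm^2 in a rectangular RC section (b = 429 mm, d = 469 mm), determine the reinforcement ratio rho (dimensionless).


rho = As / (b * d)
= 4030 / (429 * 469)
= 4030 / 201201
= 0.02003 (dimensionless)

0.02003 (dimensionless)


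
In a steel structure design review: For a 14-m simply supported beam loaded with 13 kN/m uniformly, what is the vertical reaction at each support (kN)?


Total load = w * L = 13 * 14 = 182 kN
By symmetry, each reaction R = total / 2 = 182 / 2 = 91.0 kN

91.0 kN


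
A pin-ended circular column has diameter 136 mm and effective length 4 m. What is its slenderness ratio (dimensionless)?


Radius of gyration r = d / 4 = 136 / 4 = 34.0 mm
L_eff = 4000.0 mm
Slenderness ratio = L / r = 4000.0 / 34.0 = 117.65 (dimensionless)

117.65 (dimensionless)


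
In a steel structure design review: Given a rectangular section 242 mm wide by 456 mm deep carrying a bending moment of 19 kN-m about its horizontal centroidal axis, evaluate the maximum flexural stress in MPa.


I = b * h^3 / 12 = 242 * 456^3 / 12 = 1912179456.0 mm^4
y = h / 2 = 456 / 2 = 228.0 mm
M = 19 kN-m = 19000000.0 N-mm
sigma = M * y / I = 19000000.0 * 228.0 / 1912179456.0
= 2.27 MPa

2.27 MPa


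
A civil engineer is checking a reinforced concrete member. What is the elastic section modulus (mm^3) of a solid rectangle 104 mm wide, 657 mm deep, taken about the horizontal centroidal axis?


S = b * h^2 / 6
= 104 * 657^2 / 6
= 104 * 431649 / 6
= 7481916.0 mm^3

7481916.0 mm^3


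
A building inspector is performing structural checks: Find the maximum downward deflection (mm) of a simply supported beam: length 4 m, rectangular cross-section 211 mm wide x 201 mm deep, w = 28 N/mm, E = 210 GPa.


I = 211 * 201^3 / 12 = 142787234.25 mm^4
L = 4000.0 mm, w = 28 N/mm, E = 210000.0 MPa
delta = 5 * w * L^4 / (384 * E * I)
= 5 * 28 * 4000.0^4 / (384 * 210000.0 * 142787234.25)
= 3.1126 mm

3.1126 mm


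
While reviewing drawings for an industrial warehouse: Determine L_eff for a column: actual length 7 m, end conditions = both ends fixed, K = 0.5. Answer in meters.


L_eff = K * L
= 0.5 * 7
= 3.5 m

3.5 m


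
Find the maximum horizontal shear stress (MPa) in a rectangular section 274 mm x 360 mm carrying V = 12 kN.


A = b * h = 274 * 360 = 98640 mm^2
V = 12 kN = 12000.0 N
tau_max = 1.5 * V / A = 1.5 * 12000.0 / 98640
= 0.1825 MPa

0.1825 MPa


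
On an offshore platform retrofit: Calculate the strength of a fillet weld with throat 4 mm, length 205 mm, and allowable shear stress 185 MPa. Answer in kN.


Strength = throat * length * allowable stress
= 4 * 205 * 185 N
= 151700 N
= 151.7 kN

151.7 kN


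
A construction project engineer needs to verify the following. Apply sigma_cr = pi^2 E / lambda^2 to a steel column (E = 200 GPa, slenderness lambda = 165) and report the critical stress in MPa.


sigma_cr = pi^2 * E / lambda^2
= 9.8696 * 200000.0 / 165^2
= 9.8696 * 200000.0 / 27225
= 72.504 MPa

72.504 MPa


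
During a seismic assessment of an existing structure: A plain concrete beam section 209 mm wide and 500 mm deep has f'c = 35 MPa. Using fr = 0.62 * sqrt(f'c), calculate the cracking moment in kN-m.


fr = 0.62 * sqrt(35) = 0.62 * 5.9161 = 3.668 MPa
I = 209 * 500^3 / 12 = 2177083333.33 mm^4
y_t = 250.0 mm
M_cr = fr * I / y_t = 3.668 * 2177083333.33 / 250.0 N-mm
= 31.9419 kN-m

31.9419 kN-m


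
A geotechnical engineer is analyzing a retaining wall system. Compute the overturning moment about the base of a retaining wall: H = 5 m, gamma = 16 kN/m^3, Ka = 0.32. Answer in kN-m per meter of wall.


Pa = 0.5 * Ka * gamma * H^2
= 0.5 * 0.32 * 16 * 5^2
= 64.0 kN/m
Arm = H / 3 = 5 / 3 = 1.6667 m
Mo = Pa * arm = Pa * H / 3 = 64.0 * 5 / 3 = 106.6667 kN-m/m

106.6667 kN-m/m


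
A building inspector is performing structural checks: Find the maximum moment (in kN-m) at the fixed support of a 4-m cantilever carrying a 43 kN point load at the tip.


For a cantilever with a point load at the free end:
M_max = P * L = 43 * 4 = 172 kN-m

172 kN-m


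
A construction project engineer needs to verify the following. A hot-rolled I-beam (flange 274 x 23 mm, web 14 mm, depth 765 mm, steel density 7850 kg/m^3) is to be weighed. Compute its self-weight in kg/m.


A_flanges = 2 * 274 * 23 = 12604 mm^2
A_web = (765 - 2 * 23) * 14 = 10066 mm^2
A_total = 12604 + 10066 = 22670 mm^2 = 0.022670 m^2
Weight = rho * A = 7850 * 0.022670 = 177.9595 kg/m

177.9595 kg/m


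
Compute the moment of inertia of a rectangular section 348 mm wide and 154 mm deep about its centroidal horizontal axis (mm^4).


I = b * h^3 / 12
= 348 * 154^3 / 12
= 348 * 3652264 / 12
= 105915656.0 mm^4

105915656.0 mm^4


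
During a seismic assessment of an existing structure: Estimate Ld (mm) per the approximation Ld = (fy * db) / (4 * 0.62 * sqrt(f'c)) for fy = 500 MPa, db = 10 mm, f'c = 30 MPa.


Ld = (fy * db) / (4 * 0.62 * sqrt(f'c))
= (500 * 10) / (4 * 0.62 * sqrt(30))
= 5000 / 13.5835
= 368.09 mm

368.09 mm


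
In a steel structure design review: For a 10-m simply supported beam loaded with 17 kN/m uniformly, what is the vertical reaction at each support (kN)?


Total load = w * L = 17 * 10 = 170 kN
By symmetry, each reaction R = total / 2 = 170 / 2 = 85.0 kN

85.0 kN


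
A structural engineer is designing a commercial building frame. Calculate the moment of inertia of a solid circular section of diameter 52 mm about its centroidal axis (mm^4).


r = d / 2 = 52 / 2 = 26.0 mm
I = pi * r^4 / 4 = pi * 26.0^4 / 4
= 358908.11 mm^4

358908.11 mm^4


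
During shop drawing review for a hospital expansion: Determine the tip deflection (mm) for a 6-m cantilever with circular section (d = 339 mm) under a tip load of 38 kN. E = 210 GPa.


I = pi * d^4 / 64 = pi * 339^4 / 64 = 648289058.0 mm^4
L = 6000.0 mm, P = 38000.0 N, E = 210000.0 MPa
delta = P * L^3 / (3 * E * I)
= 38000.0 * 6000.0^3 / (3 * 210000.0 * 648289058.0)
= 20.0969 mm

20.0969 mm


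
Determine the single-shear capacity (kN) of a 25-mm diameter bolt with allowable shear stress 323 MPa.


A = pi * d^2 / 4 = pi * 25^2 / 4 = 490.8739 mm^2
V = f_v * A / 1000 = 323 * 490.8739 / 1000
= 158.5523 kN

158.5523 kN


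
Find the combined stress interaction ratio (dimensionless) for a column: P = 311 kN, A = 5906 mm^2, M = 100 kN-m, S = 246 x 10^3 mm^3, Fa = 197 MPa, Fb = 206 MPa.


f_a = P / A = 311000.0 / 5906 = 52.6583 MPa
f_b = M / S = 100000000.0 / 246000.0 = 406.5041 MPa
Ratio = f_a / Fa + f_b / Fb
= 52.6583 / 197 + 406.5041 / 206
= 2.2406 (dimensionless)

2.2406 (dimensionless)


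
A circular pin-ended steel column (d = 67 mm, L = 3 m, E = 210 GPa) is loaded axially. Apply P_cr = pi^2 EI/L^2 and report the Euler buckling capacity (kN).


I = pi * d^4 / 64 = 989165.84 mm^4
L = 3000.0 mm
P_cr = pi^2 * E * I / L^2
= 9.8696 * 210000.0 * 989165.84 / 3000.0^2
= 227795.76 N = 227.7958 kN

227.7958 kN


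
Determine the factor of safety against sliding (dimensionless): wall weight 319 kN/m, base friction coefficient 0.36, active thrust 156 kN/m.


Resisting force = mu * W = 0.36 * 319 = 114.84 kN/m
FOS = Resisting / Driving = 114.84 / 156
= 0.7362 (dimensionless)

0.7362 (dimensionless)


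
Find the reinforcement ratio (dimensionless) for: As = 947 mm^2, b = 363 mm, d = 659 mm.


rho = As / (b * d)
= 947 / (363 * 659)
= 947 / 239217
= 0.003959 (dimensionless)

0.003959 (dimensionless)


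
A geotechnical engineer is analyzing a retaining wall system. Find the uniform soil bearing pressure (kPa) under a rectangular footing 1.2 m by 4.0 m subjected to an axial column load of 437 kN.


A = 1.2 * 4.0 = 4.8 m^2
q = P / A = 437 / 4.8
= 91.0417 kPa

91.0417 kPa


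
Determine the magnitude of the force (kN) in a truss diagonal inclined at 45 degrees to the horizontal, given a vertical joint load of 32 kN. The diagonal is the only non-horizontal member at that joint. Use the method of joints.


At the joint, only the diagonal has a vertical component, so vertical equilibrium gives:
F * sin(45) = 32
F = 32 / sin(45)
= 32 / 0.707107
= 45.25 kN

45.25 kN


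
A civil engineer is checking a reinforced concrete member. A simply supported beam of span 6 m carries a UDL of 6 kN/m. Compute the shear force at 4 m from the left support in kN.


R_A = w * L / 2 = 6 * 6 / 2 = 18.0 kN
V(x) = R_A - w * x = 18.0 - 6 * 4
= -6.0 kN

-6.0 kN


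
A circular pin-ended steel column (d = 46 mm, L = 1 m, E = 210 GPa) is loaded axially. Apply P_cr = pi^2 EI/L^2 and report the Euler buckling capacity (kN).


I = pi * d^4 / 64 = 219786.61 mm^4
L = 1000.0 mm
P_cr = pi^2 * E * I / L^2
= 9.8696 * 210000.0 * 219786.61 / 1000.0^2
= 455533.44 N = 455.5334 kN

455.5334 kN


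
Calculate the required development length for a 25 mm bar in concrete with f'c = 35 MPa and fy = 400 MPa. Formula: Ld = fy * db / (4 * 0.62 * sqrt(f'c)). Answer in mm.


Ld = (fy * db) / (4 * 0.62 * sqrt(f'c))
= (400 * 25) / (4 * 0.62 * sqrt(35))
= 10000 / 14.6719
= 681.58 mm

681.58 mm


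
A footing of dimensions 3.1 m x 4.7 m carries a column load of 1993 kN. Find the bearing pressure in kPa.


A = 3.1 * 4.7 = 14.57 m^2
q = P / A = 1993 / 14.57
= 136.7879 kPa

136.7879 kPa


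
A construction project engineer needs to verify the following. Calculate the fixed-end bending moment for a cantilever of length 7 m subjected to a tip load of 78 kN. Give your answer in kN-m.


For a cantilever with a point load at the free end:
M_max = P * L = 78 * 7 = 546 kN-m

546 kN-m


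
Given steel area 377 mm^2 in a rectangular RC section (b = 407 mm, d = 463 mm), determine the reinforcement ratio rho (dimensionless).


rho = As / (b * d)
= 377 / (407 * 463)
= 377 / 188441
= 0.002001 (dimensionless)

0.002001 (dimensionless)


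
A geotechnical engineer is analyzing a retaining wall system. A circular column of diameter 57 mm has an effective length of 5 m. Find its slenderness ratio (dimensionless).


Radius of gyration r = d / 4 = 57 / 4 = 14.25 mm
L_eff = 5000.0 mm
Slenderness ratio = L / r = 5000.0 / 14.25 = 350.88 (dimensionless)

350.88 (dimensionless)


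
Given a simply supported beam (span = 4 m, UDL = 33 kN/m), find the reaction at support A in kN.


Total load = w * L = 33 * 4 = 132 kN
By symmetry, each reaction R = total / 2 = 132 / 2 = 66.0 kN

66.0 kN


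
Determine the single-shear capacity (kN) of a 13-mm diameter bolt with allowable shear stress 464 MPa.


A = pi * d^2 / 4 = pi * 13^2 / 4 = 132.7323 mm^2
V = f_v * A / 1000 = 464 * 132.7323 / 1000
= 61.5878 kN

61.5878 kN


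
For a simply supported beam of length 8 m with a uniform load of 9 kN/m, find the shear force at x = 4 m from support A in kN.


R_A = w * L / 2 = 9 * 8 / 2 = 36.0 kN
V(x) = R_A - w * x = 36.0 - 9 * 4
= 0.0 kN

0.0 kN


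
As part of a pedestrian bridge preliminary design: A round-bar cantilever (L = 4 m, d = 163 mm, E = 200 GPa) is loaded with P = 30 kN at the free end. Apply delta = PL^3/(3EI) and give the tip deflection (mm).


I = pi * d^4 / 64 = pi * 163^4 / 64 = 34651362.54 mm^4
L = 4000.0 mm, P = 30000.0 N, E = 200000.0 MPa
delta = P * L^3 / (3 * E * I)
= 30000.0 * 4000.0^3 / (3 * 200000.0 * 34651362.54)
= 92.3485 mm

92.3485 mm


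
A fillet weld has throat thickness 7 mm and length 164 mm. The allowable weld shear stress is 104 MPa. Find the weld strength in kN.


Strength = throat * length * allowable stress
= 7 * 164 * 104 N
= 119392 N
= 119.39 kN

119.39 kN


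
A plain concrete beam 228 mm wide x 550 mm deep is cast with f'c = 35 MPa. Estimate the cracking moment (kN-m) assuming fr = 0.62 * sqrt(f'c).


fr = 0.62 * sqrt(35) = 0.62 * 5.9161 = 3.668 MPa
I = 228 * 550^3 / 12 = 3161125000.0 mm^4
y_t = 275.0 mm
M_cr = fr * I / y_t = 3.668 * 3161125000.0 / 275.0 N-mm
= 42.1633 kN-m

42.1633 kN-m


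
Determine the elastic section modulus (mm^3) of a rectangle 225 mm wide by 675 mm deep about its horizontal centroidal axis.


S = b * h^2 / 6
= 225 * 675^2 / 6
= 225 * 455625 / 6
= 17085937.5 mm^3

17085937.5 mm^3


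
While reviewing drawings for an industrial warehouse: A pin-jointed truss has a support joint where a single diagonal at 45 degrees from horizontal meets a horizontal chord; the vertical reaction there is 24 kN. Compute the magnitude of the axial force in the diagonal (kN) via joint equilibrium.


At the joint, only the diagonal has a vertical component, so vertical equilibrium gives:
F * sin(45) = 24
F = 24 / sin(45)
= 24 / 0.707107
= 33.94 kN

33.94 kN


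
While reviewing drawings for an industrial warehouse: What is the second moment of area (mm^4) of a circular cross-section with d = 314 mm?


r = d / 2 = 314 / 2 = 157.0 mm
I = pi * r^4 / 4 = pi * 157.0^4 / 4
= 477186876.19 mm^4

477186876.19 mm^4


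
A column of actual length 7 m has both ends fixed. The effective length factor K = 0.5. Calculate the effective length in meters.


L_eff = K * L
= 0.5 * 7
= 3.5 m

3.5 m


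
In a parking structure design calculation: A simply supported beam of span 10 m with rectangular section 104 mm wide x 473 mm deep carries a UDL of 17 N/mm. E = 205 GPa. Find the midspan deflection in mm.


I = 104 * 473^3 / 12 = 917139747.33 mm^4
L = 10000.0 mm, w = 17 N/mm, E = 205000.0 MPa
delta = 5 * w * L^4 / (384 * E * I)
= 5 * 17 * 10000.0^4 / (384 * 205000.0 * 917139747.33)
= 11.7733 mm

11.7733 mm


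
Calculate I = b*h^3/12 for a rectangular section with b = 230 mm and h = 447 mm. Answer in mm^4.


I = b * h^3 / 12
= 230 * 447^3 / 12
= 230 * 89314623 / 12
= 1711863607.5 mm^4

1711863607.5 mm^4


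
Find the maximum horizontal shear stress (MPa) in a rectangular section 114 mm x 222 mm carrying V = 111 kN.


A = b * h = 114 * 222 = 25308 mm^2
V = 111 kN = 111000.0 N
tau_max = 1.5 * V / A = 1.5 * 111000.0 / 25308
= 6.5789 MPa

6.5789 MPa


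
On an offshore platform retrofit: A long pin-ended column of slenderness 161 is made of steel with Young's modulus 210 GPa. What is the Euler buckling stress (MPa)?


sigma_cr = pi^2 * E / lambda^2
= 9.8696 * 210000.0 / 161^2
= 9.8696 * 210000.0 / 25921
= 79.959 MPa

79.959 MPa


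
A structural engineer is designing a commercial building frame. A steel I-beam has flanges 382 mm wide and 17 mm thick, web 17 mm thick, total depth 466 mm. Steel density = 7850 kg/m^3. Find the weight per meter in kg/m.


A_flanges = 2 * 382 * 17 = 12988 mm^2
A_web = (466 - 2 * 17) * 17 = 7344 mm^2
A_total = 12988 + 7344 = 20332 mm^2 = 0.020332 m^2
Weight = rho * A = 7850 * 0.020332 = 159.6062 kg/m

159.6062 kg/m


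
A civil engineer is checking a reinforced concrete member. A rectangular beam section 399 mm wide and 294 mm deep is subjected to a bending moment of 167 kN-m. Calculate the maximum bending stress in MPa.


I = b * h^3 / 12 = 399 * 294^3 / 12 = 844955118.0 mm^4
y = h / 2 = 294 / 2 = 147.0 mm
M = 167 kN-m = 167000000.0 N-mm
sigma = M * y / I = 167000000.0 * 147.0 / 844955118.0
= 29.05 MPa

29.05 MPa


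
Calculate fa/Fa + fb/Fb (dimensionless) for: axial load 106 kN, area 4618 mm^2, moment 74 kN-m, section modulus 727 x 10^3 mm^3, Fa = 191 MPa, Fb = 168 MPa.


f_a = P / A = 106000.0 / 4618 = 22.9537 MPa
f_b = M / S = 74000000.0 / 727000.0 = 101.7882 MPa
Ratio = f_a / Fa + f_b / Fb
= 22.9537 / 191 + 101.7882 / 168
= 0.7261 (dimensionless)

0.7261 (dimensionless)


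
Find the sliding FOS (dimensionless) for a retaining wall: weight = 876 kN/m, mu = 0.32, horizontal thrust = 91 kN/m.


Resisting force = mu * W = 0.32 * 876 = 280.32 kN/m
FOS = Resisting / Driving = 280.32 / 91
= 3.0804 (dimensionless)

3.0804 (dimensionless)
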